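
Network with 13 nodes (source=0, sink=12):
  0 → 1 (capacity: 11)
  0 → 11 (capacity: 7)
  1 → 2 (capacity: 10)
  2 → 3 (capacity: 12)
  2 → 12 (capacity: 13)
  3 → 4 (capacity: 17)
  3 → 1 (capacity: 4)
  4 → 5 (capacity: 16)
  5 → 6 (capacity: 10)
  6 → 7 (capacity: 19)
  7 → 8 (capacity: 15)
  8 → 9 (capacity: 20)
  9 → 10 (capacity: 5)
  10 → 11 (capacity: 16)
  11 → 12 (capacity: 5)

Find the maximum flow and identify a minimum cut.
Max flow = 15, Min cut edges: (1,2), (11,12)

Maximum flow: 15
Minimum cut: (1,2), (11,12)
Partition: S = [0, 1, 3, 4, 5, 6, 7, 8, 9, 10, 11], T = [2, 12]

Max-flow min-cut theorem verified: both equal 15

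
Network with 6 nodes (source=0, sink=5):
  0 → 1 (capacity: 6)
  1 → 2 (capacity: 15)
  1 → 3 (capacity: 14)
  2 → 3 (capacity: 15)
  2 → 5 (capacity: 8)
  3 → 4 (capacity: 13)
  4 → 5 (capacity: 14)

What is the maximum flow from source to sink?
Maximum flow = 6

Max flow: 6

Flow assignment:
  0 → 1: 6/6
  1 → 2: 6/15
  2 → 5: 6/8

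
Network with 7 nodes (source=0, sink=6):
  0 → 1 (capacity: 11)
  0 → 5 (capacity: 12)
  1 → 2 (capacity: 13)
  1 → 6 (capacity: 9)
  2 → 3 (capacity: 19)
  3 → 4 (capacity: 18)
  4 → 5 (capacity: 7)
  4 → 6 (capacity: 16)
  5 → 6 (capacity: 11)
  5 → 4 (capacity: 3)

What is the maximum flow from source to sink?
Maximum flow = 23

Max flow: 23

Flow assignment:
  0 → 1: 11/11
  0 → 5: 12/12
  1 → 2: 2/13
  1 → 6: 9/9
  2 → 3: 2/19
  3 → 4: 2/18
  4 → 6: 3/16
  5 → 6: 11/11
  5 → 4: 1/3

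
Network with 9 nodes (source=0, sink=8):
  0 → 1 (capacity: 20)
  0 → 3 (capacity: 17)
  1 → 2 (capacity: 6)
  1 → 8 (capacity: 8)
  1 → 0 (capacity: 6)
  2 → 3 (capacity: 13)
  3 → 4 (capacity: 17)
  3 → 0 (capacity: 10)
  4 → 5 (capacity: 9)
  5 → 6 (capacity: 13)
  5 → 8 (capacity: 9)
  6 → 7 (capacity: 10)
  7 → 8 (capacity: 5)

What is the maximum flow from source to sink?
Maximum flow = 17

Max flow: 17

Flow assignment:
  0 → 1: 8/20
  0 → 3: 9/17
  1 → 8: 8/8
  3 → 4: 9/17
  4 → 5: 9/9
  5 → 8: 9/9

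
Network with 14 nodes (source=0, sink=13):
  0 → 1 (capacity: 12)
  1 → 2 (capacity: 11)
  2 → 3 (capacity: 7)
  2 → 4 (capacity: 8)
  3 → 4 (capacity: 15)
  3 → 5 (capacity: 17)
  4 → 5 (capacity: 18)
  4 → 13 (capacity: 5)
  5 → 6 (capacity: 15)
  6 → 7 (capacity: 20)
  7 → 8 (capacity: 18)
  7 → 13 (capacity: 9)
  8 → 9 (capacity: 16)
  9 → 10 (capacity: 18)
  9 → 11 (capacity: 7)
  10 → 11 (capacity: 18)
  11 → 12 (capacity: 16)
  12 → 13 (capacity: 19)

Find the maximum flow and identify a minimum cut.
Max flow = 11, Min cut edges: (1,2)

Maximum flow: 11
Minimum cut: (1,2)
Partition: S = [0, 1], T = [2, 3, 4, 5, 6, 7, 8, 9, 10, 11, 12, 13]

Max-flow min-cut theorem verified: both equal 11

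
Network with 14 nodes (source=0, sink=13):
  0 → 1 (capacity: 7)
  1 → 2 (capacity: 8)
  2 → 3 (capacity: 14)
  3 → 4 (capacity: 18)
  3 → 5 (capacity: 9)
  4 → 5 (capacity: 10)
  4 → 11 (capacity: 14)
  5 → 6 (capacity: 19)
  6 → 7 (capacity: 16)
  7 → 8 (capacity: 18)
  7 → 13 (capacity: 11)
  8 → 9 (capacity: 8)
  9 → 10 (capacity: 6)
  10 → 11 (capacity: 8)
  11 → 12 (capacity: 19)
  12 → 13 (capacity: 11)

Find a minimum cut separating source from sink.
Min cut value = 7, edges: (0,1)

Min cut value: 7
Partition: S = [0], T = [1, 2, 3, 4, 5, 6, 7, 8, 9, 10, 11, 12, 13]
Cut edges: (0,1)

By max-flow min-cut theorem, max flow = min cut = 7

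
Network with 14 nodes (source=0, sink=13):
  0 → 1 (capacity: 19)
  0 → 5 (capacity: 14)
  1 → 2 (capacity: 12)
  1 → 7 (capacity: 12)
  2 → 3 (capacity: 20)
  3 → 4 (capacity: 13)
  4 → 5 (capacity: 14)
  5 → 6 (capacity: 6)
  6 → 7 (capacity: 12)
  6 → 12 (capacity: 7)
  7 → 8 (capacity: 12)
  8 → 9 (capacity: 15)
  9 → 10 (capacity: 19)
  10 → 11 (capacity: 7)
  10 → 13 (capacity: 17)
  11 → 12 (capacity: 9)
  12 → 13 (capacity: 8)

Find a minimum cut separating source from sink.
Min cut value = 18, edges: (5,6), (7,8)

Min cut value: 18
Partition: S = [0, 1, 2, 3, 4, 5, 7], T = [6, 8, 9, 10, 11, 12, 13]
Cut edges: (5,6), (7,8)

By max-flow min-cut theorem, max flow = min cut = 18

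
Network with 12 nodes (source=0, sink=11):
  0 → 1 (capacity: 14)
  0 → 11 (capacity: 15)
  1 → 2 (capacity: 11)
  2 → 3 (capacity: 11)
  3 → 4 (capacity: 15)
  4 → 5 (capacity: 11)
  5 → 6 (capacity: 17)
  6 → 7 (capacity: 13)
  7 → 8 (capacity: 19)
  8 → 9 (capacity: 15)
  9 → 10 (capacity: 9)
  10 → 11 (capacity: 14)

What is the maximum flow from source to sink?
Maximum flow = 24

Max flow: 24

Flow assignment:
  0 → 1: 9/14
  0 → 11: 15/15
  1 → 2: 9/11
  2 → 3: 9/11
  3 → 4: 9/15
  4 → 5: 9/11
  5 → 6: 9/17
  6 → 7: 9/13
  7 → 8: 9/19
  8 → 9: 9/15
  9 → 10: 9/9
  10 → 11: 9/14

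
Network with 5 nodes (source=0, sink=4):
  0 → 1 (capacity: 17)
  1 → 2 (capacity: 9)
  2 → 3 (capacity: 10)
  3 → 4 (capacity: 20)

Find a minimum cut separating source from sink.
Min cut value = 9, edges: (1,2)

Min cut value: 9
Partition: S = [0, 1], T = [2, 3, 4]
Cut edges: (1,2)

By max-flow min-cut theorem, max flow = min cut = 9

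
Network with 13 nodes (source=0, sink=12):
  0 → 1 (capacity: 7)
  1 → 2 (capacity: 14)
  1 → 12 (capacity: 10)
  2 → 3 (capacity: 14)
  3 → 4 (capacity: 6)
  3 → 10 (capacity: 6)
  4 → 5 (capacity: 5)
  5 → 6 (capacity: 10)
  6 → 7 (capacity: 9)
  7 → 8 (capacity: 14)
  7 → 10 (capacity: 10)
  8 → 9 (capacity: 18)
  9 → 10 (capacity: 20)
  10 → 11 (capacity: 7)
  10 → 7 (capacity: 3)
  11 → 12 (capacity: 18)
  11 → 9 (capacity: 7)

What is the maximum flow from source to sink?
Maximum flow = 7

Max flow: 7

Flow assignment:
  0 → 1: 7/7
  1 → 12: 7/10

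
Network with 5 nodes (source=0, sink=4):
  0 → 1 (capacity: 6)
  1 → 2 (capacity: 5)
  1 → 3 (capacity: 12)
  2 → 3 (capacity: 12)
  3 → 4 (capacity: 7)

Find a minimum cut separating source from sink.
Min cut value = 6, edges: (0,1)

Min cut value: 6
Partition: S = [0], T = [1, 2, 3, 4]
Cut edges: (0,1)

By max-flow min-cut theorem, max flow = min cut = 6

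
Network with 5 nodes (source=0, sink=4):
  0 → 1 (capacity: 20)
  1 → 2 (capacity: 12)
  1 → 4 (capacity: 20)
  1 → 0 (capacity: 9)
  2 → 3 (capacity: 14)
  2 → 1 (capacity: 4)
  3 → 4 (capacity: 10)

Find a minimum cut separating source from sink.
Min cut value = 20, edges: (0,1)

Min cut value: 20
Partition: S = [0], T = [1, 2, 3, 4]
Cut edges: (0,1)

By max-flow min-cut theorem, max flow = min cut = 20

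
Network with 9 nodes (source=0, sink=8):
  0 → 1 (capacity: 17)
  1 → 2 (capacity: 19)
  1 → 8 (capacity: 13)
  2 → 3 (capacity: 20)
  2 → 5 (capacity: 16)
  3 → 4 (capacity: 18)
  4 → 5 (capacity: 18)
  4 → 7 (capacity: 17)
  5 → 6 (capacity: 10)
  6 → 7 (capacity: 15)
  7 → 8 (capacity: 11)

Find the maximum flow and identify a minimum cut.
Max flow = 17, Min cut edges: (0,1)

Maximum flow: 17
Minimum cut: (0,1)
Partition: S = [0], T = [1, 2, 3, 4, 5, 6, 7, 8]

Max-flow min-cut theorem verified: both equal 17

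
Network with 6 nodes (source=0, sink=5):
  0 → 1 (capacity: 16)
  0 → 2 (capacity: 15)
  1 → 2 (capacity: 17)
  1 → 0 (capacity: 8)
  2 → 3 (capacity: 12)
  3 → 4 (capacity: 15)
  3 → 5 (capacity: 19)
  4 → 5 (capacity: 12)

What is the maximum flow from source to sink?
Maximum flow = 12

Max flow: 12

Flow assignment:
  0 → 2: 12/15
  2 → 3: 12/12
  3 → 5: 12/19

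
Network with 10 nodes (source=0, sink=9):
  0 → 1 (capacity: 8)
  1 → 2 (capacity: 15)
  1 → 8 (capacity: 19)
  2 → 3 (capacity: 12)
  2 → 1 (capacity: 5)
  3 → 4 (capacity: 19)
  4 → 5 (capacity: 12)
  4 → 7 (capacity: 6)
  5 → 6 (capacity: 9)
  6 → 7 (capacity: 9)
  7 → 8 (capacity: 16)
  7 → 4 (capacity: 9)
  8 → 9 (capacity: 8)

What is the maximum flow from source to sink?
Maximum flow = 8

Max flow: 8

Flow assignment:
  0 → 1: 8/8
  1 → 8: 8/19
  8 → 9: 8/8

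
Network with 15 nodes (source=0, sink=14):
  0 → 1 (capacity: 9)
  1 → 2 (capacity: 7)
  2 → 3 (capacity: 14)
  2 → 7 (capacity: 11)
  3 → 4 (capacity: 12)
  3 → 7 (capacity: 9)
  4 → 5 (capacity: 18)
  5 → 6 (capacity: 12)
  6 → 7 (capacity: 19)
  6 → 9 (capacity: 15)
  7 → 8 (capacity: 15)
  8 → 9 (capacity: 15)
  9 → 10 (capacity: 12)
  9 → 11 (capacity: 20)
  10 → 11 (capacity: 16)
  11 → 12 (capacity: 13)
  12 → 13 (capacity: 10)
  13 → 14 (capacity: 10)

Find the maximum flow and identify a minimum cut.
Max flow = 7, Min cut edges: (1,2)

Maximum flow: 7
Minimum cut: (1,2)
Partition: S = [0, 1], T = [2, 3, 4, 5, 6, 7, 8, 9, 10, 11, 12, 13, 14]

Max-flow min-cut theorem verified: both equal 7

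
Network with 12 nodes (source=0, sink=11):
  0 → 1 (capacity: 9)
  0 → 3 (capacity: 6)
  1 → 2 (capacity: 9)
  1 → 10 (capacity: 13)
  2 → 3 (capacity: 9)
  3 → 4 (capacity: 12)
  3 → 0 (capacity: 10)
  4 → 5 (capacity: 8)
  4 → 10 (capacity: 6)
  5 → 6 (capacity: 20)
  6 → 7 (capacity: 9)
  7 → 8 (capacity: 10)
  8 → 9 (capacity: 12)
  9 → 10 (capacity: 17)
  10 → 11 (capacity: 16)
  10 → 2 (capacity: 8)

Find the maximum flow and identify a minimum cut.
Max flow = 15, Min cut edges: (0,1), (0,3)

Maximum flow: 15
Minimum cut: (0,1), (0,3)
Partition: S = [0], T = [1, 2, 3, 4, 5, 6, 7, 8, 9, 10, 11]

Max-flow min-cut theorem verified: both equal 15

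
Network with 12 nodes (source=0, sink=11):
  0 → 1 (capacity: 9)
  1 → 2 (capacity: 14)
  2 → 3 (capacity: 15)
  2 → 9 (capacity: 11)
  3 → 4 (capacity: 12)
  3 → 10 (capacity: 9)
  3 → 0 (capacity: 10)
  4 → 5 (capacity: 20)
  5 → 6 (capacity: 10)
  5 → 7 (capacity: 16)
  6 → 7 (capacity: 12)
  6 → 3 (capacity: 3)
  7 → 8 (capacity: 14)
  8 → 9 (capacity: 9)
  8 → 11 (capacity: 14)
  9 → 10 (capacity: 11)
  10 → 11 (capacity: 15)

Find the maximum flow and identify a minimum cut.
Max flow = 9, Min cut edges: (0,1)

Maximum flow: 9
Minimum cut: (0,1)
Partition: S = [0], T = [1, 2, 3, 4, 5, 6, 7, 8, 9, 10, 11]

Max-flow min-cut theorem verified: both equal 9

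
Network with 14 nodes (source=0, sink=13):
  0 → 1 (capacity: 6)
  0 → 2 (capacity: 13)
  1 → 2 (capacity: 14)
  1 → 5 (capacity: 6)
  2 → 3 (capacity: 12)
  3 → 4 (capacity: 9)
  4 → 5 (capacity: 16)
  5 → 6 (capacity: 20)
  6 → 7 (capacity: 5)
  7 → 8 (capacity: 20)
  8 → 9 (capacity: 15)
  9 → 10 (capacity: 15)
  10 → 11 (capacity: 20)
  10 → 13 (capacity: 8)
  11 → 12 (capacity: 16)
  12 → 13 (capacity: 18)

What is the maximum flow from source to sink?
Maximum flow = 5

Max flow: 5

Flow assignment:
  0 → 2: 5/13
  2 → 3: 5/12
  3 → 4: 5/9
  4 → 5: 5/16
  5 → 6: 5/20
  6 → 7: 5/5
  7 → 8: 5/20
  8 → 9: 5/15
  9 → 10: 5/15
  10 → 13: 5/8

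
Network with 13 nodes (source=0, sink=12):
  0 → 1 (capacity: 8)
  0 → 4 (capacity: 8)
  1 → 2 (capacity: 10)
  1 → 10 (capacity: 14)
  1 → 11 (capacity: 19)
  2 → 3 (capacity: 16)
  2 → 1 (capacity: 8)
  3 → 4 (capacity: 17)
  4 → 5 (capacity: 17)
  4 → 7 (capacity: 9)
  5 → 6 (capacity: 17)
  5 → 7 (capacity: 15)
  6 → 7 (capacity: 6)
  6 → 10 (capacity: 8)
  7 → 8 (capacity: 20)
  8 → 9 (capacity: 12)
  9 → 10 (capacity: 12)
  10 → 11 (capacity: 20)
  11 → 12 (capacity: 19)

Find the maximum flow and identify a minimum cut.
Max flow = 16, Min cut edges: (0,1), (0,4)

Maximum flow: 16
Minimum cut: (0,1), (0,4)
Partition: S = [0], T = [1, 2, 3, 4, 5, 6, 7, 8, 9, 10, 11, 12]

Max-flow min-cut theorem verified: both equal 16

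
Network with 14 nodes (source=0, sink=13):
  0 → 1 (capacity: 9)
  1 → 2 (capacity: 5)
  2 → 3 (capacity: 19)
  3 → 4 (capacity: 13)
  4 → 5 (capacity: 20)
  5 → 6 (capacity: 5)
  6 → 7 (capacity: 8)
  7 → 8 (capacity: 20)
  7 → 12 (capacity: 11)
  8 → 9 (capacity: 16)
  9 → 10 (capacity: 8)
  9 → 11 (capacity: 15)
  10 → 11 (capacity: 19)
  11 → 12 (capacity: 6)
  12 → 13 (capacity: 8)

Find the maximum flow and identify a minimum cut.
Max flow = 5, Min cut edges: (5,6)

Maximum flow: 5
Minimum cut: (5,6)
Partition: S = [0, 1, 2, 3, 4, 5], T = [6, 7, 8, 9, 10, 11, 12, 13]

Max-flow min-cut theorem verified: both equal 5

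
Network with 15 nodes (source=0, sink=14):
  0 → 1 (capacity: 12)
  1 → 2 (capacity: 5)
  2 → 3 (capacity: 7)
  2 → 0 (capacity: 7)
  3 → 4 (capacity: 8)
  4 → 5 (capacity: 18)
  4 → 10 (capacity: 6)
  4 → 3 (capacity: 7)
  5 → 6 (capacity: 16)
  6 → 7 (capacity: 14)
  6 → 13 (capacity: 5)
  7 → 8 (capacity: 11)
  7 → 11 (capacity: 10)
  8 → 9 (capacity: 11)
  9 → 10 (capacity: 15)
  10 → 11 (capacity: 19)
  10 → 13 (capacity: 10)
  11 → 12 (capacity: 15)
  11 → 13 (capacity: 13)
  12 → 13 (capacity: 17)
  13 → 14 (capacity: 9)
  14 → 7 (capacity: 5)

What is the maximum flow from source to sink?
Maximum flow = 5

Max flow: 5

Flow assignment:
  0 → 1: 5/12
  1 → 2: 5/5
  2 → 3: 5/7
  3 → 4: 5/8
  4 → 10: 5/6
  10 → 13: 5/10
  13 → 14: 5/9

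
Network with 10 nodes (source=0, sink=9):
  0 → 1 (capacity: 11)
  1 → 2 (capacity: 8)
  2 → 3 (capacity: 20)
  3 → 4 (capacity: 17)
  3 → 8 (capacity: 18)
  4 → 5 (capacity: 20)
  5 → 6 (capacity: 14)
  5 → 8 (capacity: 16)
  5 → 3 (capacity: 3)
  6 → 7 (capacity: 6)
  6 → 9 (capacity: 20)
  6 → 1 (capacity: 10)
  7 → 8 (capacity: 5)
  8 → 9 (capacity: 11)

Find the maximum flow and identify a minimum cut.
Max flow = 8, Min cut edges: (1,2)

Maximum flow: 8
Minimum cut: (1,2)
Partition: S = [0, 1], T = [2, 3, 4, 5, 6, 7, 8, 9]

Max-flow min-cut theorem verified: both equal 8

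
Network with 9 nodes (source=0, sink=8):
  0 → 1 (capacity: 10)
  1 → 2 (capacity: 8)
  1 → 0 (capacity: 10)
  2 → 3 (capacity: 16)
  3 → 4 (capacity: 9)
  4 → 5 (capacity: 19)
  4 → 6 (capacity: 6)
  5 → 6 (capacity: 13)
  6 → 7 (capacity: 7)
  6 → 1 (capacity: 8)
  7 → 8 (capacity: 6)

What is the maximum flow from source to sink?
Maximum flow = 6

Max flow: 6

Flow assignment:
  0 → 1: 6/10
  1 → 2: 8/8
  2 → 3: 8/16
  3 → 4: 8/9
  4 → 5: 2/19
  4 → 6: 6/6
  5 → 6: 2/13
  6 → 7: 6/7
  6 → 1: 2/8
  7 → 8: 6/6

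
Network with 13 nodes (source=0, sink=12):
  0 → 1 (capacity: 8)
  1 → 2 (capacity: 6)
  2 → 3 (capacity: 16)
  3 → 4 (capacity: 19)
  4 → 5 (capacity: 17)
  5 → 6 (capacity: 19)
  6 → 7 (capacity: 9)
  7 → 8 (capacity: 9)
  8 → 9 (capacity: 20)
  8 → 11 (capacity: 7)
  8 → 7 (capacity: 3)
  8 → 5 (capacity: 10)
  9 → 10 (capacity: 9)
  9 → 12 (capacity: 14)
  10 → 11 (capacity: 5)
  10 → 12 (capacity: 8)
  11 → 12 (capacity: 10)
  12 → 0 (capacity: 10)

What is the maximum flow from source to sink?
Maximum flow = 6

Max flow: 6

Flow assignment:
  0 → 1: 6/8
  1 → 2: 6/6
  2 → 3: 6/16
  3 → 4: 6/19
  4 → 5: 6/17
  5 → 6: 6/19
  6 → 7: 6/9
  7 → 8: 6/9
  8 → 9: 6/20
  9 → 12: 6/14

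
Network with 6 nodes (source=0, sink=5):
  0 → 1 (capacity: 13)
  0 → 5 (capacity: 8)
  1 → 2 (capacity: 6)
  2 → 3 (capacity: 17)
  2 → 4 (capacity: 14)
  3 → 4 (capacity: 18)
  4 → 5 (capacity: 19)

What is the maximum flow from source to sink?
Maximum flow = 14

Max flow: 14

Flow assignment:
  0 → 1: 6/13
  0 → 5: 8/8
  1 → 2: 6/6
  2 → 4: 6/14
  4 → 5: 6/19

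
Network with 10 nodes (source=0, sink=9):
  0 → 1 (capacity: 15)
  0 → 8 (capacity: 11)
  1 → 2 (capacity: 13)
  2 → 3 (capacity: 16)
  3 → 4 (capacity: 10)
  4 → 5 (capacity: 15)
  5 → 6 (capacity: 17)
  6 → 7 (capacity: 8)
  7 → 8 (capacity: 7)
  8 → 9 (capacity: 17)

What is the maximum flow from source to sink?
Maximum flow = 17

Max flow: 17

Flow assignment:
  0 → 1: 7/15
  0 → 8: 10/11
  1 → 2: 7/13
  2 → 3: 7/16
  3 → 4: 7/10
  4 → 5: 7/15
  5 → 6: 7/17
  6 → 7: 7/8
  7 → 8: 7/7
  8 → 9: 17/17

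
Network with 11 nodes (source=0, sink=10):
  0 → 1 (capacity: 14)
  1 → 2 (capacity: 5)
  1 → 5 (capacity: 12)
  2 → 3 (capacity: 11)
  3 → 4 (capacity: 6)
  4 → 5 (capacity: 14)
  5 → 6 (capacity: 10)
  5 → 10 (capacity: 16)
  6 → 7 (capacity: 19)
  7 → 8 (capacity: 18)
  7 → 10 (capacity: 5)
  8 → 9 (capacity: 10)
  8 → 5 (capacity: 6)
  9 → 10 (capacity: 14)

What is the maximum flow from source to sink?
Maximum flow = 14

Max flow: 14

Flow assignment:
  0 → 1: 14/14
  1 → 2: 2/5
  1 → 5: 12/12
  2 → 3: 2/11
  3 → 4: 2/6
  4 → 5: 2/14
  5 → 10: 14/16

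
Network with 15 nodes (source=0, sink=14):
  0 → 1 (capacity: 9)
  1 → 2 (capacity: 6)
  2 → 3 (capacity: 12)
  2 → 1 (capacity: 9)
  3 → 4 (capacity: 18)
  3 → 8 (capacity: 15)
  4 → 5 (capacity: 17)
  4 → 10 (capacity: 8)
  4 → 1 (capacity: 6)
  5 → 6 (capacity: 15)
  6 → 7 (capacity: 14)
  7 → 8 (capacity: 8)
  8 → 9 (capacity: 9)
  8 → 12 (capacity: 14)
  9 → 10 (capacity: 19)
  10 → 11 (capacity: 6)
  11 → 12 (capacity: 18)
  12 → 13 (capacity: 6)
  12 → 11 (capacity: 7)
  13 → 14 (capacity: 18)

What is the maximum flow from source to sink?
Maximum flow = 6

Max flow: 6

Flow assignment:
  0 → 1: 6/9
  1 → 2: 6/6
  2 → 3: 6/12
  3 → 8: 6/15
  8 → 12: 6/14
  12 → 13: 6/6
  13 → 14: 6/18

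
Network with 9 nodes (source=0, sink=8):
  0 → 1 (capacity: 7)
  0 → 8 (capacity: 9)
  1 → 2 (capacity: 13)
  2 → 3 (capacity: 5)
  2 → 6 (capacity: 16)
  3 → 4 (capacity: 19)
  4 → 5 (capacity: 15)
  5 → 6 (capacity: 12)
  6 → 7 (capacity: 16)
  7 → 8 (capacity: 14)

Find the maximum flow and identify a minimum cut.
Max flow = 16, Min cut edges: (0,1), (0,8)

Maximum flow: 16
Minimum cut: (0,1), (0,8)
Partition: S = [0], T = [1, 2, 3, 4, 5, 6, 7, 8]

Max-flow min-cut theorem verified: both equal 16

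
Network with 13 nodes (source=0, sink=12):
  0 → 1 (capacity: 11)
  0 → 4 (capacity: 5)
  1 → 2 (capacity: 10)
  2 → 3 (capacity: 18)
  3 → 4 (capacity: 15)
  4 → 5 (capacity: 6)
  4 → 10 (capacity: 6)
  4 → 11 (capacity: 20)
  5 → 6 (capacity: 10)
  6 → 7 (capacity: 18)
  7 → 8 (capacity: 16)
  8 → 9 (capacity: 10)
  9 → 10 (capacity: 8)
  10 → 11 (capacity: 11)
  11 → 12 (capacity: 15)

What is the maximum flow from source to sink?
Maximum flow = 15

Max flow: 15

Flow assignment:
  0 → 1: 10/11
  0 → 4: 5/5
  1 → 2: 10/10
  2 → 3: 10/18
  3 → 4: 10/15
  4 → 11: 15/20
  11 → 12: 15/15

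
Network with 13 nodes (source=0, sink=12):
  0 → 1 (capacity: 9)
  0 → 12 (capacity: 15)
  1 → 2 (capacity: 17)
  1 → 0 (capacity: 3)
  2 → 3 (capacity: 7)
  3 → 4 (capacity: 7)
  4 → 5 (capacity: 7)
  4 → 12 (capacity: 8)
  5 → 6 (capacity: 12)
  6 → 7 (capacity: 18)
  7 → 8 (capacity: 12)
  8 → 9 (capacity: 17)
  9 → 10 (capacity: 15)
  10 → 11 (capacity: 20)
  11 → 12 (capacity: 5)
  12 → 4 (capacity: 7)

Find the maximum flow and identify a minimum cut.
Max flow = 22, Min cut edges: (0,12), (3,4)

Maximum flow: 22
Minimum cut: (0,12), (3,4)
Partition: S = [0, 1, 2, 3], T = [4, 5, 6, 7, 8, 9, 10, 11, 12]

Max-flow min-cut theorem verified: both equal 22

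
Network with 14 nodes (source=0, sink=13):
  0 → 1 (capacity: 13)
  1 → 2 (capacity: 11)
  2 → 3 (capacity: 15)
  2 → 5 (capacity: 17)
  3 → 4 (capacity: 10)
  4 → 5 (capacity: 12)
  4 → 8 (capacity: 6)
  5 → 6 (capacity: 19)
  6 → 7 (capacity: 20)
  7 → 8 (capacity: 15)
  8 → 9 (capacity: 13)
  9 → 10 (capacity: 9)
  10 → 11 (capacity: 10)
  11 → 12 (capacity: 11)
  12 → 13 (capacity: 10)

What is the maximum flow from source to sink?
Maximum flow = 9

Max flow: 9

Flow assignment:
  0 → 1: 9/13
  1 → 2: 9/11
  2 → 3: 9/15
  3 → 4: 9/10
  4 → 5: 5/12
  4 → 8: 4/6
  5 → 6: 5/19
  6 → 7: 5/20
  7 → 8: 5/15
  8 → 9: 9/13
  9 → 10: 9/9
  10 → 11: 9/10
  11 → 12: 9/11
  12 → 13: 9/10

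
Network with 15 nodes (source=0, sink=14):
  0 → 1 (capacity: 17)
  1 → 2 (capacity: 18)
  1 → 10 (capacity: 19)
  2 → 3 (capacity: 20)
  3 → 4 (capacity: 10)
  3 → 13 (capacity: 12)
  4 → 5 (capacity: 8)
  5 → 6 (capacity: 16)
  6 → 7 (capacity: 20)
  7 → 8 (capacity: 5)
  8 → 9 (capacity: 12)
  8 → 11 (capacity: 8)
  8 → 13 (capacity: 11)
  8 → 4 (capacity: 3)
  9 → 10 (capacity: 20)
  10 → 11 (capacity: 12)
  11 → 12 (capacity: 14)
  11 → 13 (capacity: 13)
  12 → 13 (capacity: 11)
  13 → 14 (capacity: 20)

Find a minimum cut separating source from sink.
Min cut value = 17, edges: (0,1)

Min cut value: 17
Partition: S = [0], T = [1, 2, 3, 4, 5, 6, 7, 8, 9, 10, 11, 12, 13, 14]
Cut edges: (0,1)

By max-flow min-cut theorem, max flow = min cut = 17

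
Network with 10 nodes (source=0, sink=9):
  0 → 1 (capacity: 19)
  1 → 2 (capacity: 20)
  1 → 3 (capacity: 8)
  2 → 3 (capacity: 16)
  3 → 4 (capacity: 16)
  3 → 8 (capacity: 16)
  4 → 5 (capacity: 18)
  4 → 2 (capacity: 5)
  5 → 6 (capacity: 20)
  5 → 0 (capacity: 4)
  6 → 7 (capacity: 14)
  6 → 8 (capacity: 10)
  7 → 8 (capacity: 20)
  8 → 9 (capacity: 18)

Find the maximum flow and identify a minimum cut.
Max flow = 18, Min cut edges: (8,9)

Maximum flow: 18
Minimum cut: (8,9)
Partition: S = [0, 1, 2, 3, 4, 5, 6, 7, 8], T = [9]

Max-flow min-cut theorem verified: both equal 18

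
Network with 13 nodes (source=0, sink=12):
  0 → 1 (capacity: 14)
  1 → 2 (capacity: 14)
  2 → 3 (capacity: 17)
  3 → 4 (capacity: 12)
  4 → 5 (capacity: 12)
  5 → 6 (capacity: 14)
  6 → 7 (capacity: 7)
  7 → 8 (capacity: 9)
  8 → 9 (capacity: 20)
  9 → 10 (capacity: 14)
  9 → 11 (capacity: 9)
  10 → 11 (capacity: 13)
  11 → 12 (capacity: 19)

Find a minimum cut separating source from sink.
Min cut value = 7, edges: (6,7)

Min cut value: 7
Partition: S = [0, 1, 2, 3, 4, 5, 6], T = [7, 8, 9, 10, 11, 12]
Cut edges: (6,7)

By max-flow min-cut theorem, max flow = min cut = 7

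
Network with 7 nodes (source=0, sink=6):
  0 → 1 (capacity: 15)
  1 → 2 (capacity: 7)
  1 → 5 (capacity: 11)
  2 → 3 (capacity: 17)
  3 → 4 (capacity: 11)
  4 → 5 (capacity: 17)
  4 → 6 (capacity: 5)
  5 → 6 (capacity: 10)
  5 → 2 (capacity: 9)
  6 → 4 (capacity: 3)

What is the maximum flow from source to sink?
Maximum flow = 15

Max flow: 15

Flow assignment:
  0 → 1: 15/15
  1 → 2: 4/7
  1 → 5: 11/11
  2 → 3: 5/17
  3 → 4: 5/11
  4 → 6: 5/5
  5 → 6: 10/10
  5 → 2: 1/9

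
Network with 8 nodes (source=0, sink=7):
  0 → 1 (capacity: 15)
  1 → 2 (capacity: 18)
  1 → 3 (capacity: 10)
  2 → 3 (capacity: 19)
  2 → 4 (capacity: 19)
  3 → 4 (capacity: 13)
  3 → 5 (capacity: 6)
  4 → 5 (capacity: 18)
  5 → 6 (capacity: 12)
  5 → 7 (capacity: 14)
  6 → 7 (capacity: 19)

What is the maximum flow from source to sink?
Maximum flow = 15

Max flow: 15

Flow assignment:
  0 → 1: 15/15
  1 → 2: 5/18
  1 → 3: 10/10
  2 → 3: 5/19
  3 → 4: 9/13
  3 → 5: 6/6
  4 → 5: 9/18
  5 → 6: 1/12
  5 → 7: 14/14
  6 → 7: 1/19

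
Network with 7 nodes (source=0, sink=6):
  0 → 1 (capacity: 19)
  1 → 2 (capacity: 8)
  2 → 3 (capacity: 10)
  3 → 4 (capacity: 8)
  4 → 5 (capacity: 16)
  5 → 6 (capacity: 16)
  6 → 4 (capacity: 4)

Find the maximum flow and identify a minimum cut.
Max flow = 8, Min cut edges: (3,4)

Maximum flow: 8
Minimum cut: (3,4)
Partition: S = [0, 1, 2, 3], T = [4, 5, 6]

Max-flow min-cut theorem verified: both equal 8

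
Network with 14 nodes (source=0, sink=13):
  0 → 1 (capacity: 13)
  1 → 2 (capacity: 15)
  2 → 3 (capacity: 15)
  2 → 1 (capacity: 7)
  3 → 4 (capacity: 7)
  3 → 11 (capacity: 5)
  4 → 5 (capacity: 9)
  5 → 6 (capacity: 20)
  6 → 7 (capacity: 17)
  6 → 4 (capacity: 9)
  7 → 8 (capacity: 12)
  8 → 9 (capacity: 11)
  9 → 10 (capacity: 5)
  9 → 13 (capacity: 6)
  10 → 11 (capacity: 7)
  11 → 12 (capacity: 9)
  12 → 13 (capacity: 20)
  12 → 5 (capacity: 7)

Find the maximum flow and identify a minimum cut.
Max flow = 12, Min cut edges: (3,4), (3,11)

Maximum flow: 12
Minimum cut: (3,4), (3,11)
Partition: S = [0, 1, 2, 3], T = [4, 5, 6, 7, 8, 9, 10, 11, 12, 13]

Max-flow min-cut theorem verified: both equal 12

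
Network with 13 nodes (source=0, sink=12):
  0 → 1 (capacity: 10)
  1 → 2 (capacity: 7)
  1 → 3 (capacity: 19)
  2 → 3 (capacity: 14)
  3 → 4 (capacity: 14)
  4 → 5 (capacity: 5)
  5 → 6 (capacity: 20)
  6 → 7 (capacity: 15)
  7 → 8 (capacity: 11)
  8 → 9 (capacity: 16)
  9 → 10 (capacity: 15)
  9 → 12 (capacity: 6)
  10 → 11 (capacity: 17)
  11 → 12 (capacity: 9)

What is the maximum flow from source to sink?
Maximum flow = 5

Max flow: 5

Flow assignment:
  0 → 1: 5/10
  1 → 3: 5/19
  3 → 4: 5/14
  4 → 5: 5/5
  5 → 6: 5/20
  6 → 7: 5/15
  7 → 8: 5/11
  8 → 9: 5/16
  9 → 12: 5/6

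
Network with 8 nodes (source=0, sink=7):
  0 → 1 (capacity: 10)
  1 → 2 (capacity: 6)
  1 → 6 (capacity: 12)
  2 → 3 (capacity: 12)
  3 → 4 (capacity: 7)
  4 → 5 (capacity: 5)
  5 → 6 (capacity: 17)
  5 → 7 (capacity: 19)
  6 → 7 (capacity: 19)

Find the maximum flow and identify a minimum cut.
Max flow = 10, Min cut edges: (0,1)

Maximum flow: 10
Minimum cut: (0,1)
Partition: S = [0], T = [1, 2, 3, 4, 5, 6, 7]

Max-flow min-cut theorem verified: both equal 10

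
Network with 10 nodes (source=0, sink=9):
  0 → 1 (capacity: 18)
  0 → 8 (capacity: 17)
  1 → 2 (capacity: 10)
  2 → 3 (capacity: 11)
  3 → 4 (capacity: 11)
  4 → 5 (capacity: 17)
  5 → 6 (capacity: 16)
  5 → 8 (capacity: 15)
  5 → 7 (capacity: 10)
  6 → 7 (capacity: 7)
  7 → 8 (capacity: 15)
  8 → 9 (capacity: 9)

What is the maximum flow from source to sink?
Maximum flow = 9

Max flow: 9

Flow assignment:
  0 → 1: 9/18
  1 → 2: 9/10
  2 → 3: 9/11
  3 → 4: 9/11
  4 → 5: 9/17
  5 → 8: 9/15
  8 → 9: 9/9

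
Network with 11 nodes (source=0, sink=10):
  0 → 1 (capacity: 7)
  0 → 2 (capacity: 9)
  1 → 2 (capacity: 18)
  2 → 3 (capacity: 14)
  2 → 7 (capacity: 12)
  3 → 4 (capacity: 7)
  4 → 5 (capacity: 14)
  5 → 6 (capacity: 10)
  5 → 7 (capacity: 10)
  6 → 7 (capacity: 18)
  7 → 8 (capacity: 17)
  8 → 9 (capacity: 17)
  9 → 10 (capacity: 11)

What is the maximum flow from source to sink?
Maximum flow = 11

Max flow: 11

Flow assignment:
  0 → 1: 7/7
  0 → 2: 4/9
  1 → 2: 7/18
  2 → 3: 4/14
  2 → 7: 7/12
  3 → 4: 4/7
  4 → 5: 4/14
  5 → 7: 4/10
  7 → 8: 11/17
  8 → 9: 11/17
  9 → 10: 11/11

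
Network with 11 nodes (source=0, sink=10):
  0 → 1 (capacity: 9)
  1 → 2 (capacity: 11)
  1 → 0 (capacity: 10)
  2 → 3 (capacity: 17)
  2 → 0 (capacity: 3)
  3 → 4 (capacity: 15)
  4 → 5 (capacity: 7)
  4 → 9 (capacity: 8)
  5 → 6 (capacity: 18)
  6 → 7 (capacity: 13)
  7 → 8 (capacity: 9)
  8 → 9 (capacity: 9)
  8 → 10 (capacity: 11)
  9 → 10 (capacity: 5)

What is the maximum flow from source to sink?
Maximum flow = 9

Max flow: 9

Flow assignment:
  0 → 1: 9/9
  1 → 2: 9/11
  2 → 3: 9/17
  3 → 4: 9/15
  4 → 5: 4/7
  4 → 9: 5/8
  5 → 6: 4/18
  6 → 7: 4/13
  7 → 8: 4/9
  8 → 10: 4/11
  9 → 10: 5/5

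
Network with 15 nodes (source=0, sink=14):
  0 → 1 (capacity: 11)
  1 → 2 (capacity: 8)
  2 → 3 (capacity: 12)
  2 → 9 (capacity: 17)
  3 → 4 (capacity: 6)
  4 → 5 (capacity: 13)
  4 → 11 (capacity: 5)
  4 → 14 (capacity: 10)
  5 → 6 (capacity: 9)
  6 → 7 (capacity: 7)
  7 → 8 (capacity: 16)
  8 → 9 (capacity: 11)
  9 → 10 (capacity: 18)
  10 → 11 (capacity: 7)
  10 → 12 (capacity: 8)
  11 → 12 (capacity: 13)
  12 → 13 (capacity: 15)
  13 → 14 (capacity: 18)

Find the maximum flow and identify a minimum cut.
Max flow = 8, Min cut edges: (1,2)

Maximum flow: 8
Minimum cut: (1,2)
Partition: S = [0, 1], T = [2, 3, 4, 5, 6, 7, 8, 9, 10, 11, 12, 13, 14]

Max-flow min-cut theorem verified: both equal 8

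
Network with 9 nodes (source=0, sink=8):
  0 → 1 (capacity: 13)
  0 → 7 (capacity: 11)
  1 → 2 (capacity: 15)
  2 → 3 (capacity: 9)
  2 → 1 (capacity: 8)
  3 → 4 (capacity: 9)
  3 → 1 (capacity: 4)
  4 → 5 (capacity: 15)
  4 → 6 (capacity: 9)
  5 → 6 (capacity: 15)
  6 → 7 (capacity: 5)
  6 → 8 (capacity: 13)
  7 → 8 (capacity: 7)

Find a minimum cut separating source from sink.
Min cut value = 16, edges: (3,4), (7,8)

Min cut value: 16
Partition: S = [0, 1, 2, 3, 7], T = [4, 5, 6, 8]
Cut edges: (3,4), (7,8)

By max-flow min-cut theorem, max flow = min cut = 16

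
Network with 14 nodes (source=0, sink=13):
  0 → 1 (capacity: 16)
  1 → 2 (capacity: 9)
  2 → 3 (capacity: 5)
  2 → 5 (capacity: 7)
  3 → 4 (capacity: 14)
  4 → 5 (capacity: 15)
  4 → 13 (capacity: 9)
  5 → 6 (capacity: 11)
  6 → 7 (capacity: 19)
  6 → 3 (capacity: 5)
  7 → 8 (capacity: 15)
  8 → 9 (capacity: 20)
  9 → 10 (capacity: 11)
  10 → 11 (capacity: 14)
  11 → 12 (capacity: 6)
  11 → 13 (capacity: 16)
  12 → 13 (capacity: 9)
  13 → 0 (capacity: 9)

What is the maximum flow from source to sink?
Maximum flow = 9

Max flow: 9

Flow assignment:
  0 → 1: 9/16
  1 → 2: 9/9
  2 → 3: 5/5
  2 → 5: 4/7
  3 → 4: 9/14
  4 → 13: 9/9
  5 → 6: 4/11
  6 → 3: 4/5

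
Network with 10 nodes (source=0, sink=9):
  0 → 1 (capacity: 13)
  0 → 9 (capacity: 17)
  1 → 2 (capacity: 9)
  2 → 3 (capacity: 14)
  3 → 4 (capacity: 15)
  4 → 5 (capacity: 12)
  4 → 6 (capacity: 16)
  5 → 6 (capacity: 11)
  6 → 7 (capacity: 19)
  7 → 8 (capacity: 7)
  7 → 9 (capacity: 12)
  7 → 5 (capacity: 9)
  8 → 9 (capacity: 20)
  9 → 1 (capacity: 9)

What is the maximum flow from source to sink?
Maximum flow = 26

Max flow: 26

Flow assignment:
  0 → 1: 9/13
  0 → 9: 17/17
  1 → 2: 9/9
  2 → 3: 9/14
  3 → 4: 9/15
  4 → 6: 9/16
  6 → 7: 9/19
  7 → 9: 9/12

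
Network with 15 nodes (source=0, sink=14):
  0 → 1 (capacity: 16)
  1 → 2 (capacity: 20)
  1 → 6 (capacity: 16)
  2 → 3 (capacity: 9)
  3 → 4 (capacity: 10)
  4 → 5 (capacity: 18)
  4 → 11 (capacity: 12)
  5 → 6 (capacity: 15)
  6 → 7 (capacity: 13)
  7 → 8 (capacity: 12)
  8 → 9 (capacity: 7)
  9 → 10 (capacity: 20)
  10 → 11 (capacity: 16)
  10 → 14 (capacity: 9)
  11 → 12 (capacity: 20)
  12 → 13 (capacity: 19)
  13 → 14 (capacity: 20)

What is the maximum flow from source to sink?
Maximum flow = 16

Max flow: 16

Flow assignment:
  0 → 1: 16/16
  1 → 2: 9/20
  1 → 6: 7/16
  2 → 3: 9/9
  3 → 4: 9/10
  4 → 11: 9/12
  6 → 7: 7/13
  7 → 8: 7/12
  8 → 9: 7/7
  9 → 10: 7/20
  10 → 14: 7/9
  11 → 12: 9/20
  12 → 13: 9/19
  13 → 14: 9/20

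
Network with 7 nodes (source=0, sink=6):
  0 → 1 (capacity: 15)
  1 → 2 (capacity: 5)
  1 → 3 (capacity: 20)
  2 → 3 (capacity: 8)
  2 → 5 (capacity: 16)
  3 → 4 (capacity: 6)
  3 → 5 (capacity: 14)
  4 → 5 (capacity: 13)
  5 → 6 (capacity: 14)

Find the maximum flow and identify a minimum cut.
Max flow = 14, Min cut edges: (5,6)

Maximum flow: 14
Minimum cut: (5,6)
Partition: S = [0, 1, 2, 3, 4, 5], T = [6]

Max-flow min-cut theorem verified: both equal 14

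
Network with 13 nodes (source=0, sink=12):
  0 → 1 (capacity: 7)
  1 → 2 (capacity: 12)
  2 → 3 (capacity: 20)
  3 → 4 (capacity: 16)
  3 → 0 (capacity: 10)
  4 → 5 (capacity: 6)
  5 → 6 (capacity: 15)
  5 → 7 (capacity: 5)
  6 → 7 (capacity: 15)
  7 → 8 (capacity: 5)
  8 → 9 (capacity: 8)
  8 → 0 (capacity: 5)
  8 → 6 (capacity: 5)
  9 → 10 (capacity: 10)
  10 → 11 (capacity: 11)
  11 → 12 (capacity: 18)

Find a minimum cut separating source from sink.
Min cut value = 5, edges: (7,8)

Min cut value: 5
Partition: S = [0, 1, 2, 3, 4, 5, 6, 7], T = [8, 9, 10, 11, 12]
Cut edges: (7,8)

By max-flow min-cut theorem, max flow = min cut = 5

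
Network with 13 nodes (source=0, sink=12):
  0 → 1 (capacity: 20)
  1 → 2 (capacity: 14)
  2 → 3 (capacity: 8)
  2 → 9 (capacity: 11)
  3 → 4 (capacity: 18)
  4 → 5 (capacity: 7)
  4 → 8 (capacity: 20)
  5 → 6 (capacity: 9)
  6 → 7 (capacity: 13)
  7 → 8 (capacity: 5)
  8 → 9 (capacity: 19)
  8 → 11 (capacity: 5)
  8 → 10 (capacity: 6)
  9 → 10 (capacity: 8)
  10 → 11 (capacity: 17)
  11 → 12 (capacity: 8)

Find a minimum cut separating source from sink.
Min cut value = 8, edges: (11,12)

Min cut value: 8
Partition: S = [0, 1, 2, 3, 4, 5, 6, 7, 8, 9, 10, 11], T = [12]
Cut edges: (11,12)

By max-flow min-cut theorem, max flow = min cut = 8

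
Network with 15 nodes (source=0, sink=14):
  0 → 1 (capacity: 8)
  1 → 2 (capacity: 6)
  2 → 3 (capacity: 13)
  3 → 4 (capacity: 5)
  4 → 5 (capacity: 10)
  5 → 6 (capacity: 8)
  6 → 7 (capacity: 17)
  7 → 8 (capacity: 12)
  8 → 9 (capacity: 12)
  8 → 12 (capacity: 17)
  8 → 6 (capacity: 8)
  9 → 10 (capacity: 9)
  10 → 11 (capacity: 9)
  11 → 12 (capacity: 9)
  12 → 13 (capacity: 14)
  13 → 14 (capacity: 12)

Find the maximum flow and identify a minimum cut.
Max flow = 5, Min cut edges: (3,4)

Maximum flow: 5
Minimum cut: (3,4)
Partition: S = [0, 1, 2, 3], T = [4, 5, 6, 7, 8, 9, 10, 11, 12, 13, 14]

Max-flow min-cut theorem verified: both equal 5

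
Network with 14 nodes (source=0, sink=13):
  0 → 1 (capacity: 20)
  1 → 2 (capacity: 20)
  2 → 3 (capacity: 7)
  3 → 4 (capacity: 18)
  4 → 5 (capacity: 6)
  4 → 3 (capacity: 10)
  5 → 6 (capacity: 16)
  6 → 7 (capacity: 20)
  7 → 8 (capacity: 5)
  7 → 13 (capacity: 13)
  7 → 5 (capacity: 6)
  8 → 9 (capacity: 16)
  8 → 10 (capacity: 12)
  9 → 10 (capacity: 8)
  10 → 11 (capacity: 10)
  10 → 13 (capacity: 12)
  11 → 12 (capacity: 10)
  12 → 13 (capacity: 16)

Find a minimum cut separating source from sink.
Min cut value = 6, edges: (4,5)

Min cut value: 6
Partition: S = [0, 1, 2, 3, 4], T = [5, 6, 7, 8, 9, 10, 11, 12, 13]
Cut edges: (4,5)

By max-flow min-cut theorem, max flow = min cut = 6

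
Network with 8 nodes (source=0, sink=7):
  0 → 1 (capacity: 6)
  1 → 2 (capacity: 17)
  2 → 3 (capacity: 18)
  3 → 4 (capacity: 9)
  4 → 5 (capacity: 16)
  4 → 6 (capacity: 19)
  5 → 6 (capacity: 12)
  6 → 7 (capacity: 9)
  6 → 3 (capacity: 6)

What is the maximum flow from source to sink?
Maximum flow = 6

Max flow: 6

Flow assignment:
  0 → 1: 6/6
  1 → 2: 6/17
  2 → 3: 6/18
  3 → 4: 6/9
  4 → 6: 6/19
  6 → 7: 6/9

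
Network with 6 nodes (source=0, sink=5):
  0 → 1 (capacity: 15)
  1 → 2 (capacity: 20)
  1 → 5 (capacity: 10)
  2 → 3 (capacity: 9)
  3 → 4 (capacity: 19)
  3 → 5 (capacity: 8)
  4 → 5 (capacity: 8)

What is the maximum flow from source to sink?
Maximum flow = 15

Max flow: 15

Flow assignment:
  0 → 1: 15/15
  1 → 2: 5/20
  1 → 5: 10/10
  2 → 3: 5/9
  3 → 5: 5/8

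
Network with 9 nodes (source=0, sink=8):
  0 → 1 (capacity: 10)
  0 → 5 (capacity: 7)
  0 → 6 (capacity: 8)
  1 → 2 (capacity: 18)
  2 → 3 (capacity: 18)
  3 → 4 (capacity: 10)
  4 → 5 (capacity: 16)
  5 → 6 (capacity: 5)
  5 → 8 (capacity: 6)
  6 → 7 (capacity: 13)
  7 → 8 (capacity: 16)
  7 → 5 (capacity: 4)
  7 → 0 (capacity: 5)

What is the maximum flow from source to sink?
Maximum flow = 19

Max flow: 19

Flow assignment:
  0 → 1: 10/10
  0 → 5: 1/7
  0 → 6: 8/8
  1 → 2: 10/18
  2 → 3: 10/18
  3 → 4: 10/10
  4 → 5: 10/16
  5 → 6: 5/5
  5 → 8: 6/6
  6 → 7: 13/13
  7 → 8: 13/16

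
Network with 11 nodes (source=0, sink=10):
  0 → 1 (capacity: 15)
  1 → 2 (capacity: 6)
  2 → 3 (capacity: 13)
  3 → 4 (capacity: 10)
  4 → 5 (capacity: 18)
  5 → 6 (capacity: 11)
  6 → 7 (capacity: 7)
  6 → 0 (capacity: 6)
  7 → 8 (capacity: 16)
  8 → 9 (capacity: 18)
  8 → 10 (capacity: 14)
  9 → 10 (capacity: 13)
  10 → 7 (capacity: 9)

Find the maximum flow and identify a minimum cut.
Max flow = 6, Min cut edges: (1,2)

Maximum flow: 6
Minimum cut: (1,2)
Partition: S = [0, 1], T = [2, 3, 4, 5, 6, 7, 8, 9, 10]

Max-flow min-cut theorem verified: both equal 6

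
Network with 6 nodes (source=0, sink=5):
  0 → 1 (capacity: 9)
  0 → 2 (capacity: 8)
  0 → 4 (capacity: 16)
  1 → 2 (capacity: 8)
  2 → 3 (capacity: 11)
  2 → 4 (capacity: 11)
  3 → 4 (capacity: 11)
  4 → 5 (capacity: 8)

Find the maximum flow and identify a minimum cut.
Max flow = 8, Min cut edges: (4,5)

Maximum flow: 8
Minimum cut: (4,5)
Partition: S = [0, 1, 2, 3, 4], T = [5]

Max-flow min-cut theorem verified: both equal 8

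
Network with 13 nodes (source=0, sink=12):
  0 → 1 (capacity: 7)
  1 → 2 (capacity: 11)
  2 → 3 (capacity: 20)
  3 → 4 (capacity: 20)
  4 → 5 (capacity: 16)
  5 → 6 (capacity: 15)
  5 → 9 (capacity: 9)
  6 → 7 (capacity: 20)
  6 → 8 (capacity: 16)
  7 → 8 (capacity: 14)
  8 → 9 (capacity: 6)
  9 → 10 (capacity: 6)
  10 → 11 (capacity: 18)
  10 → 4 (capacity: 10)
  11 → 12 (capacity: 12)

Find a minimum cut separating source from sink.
Min cut value = 6, edges: (9,10)

Min cut value: 6
Partition: S = [0, 1, 2, 3, 4, 5, 6, 7, 8, 9], T = [10, 11, 12]
Cut edges: (9,10)

By max-flow min-cut theorem, max flow = min cut = 6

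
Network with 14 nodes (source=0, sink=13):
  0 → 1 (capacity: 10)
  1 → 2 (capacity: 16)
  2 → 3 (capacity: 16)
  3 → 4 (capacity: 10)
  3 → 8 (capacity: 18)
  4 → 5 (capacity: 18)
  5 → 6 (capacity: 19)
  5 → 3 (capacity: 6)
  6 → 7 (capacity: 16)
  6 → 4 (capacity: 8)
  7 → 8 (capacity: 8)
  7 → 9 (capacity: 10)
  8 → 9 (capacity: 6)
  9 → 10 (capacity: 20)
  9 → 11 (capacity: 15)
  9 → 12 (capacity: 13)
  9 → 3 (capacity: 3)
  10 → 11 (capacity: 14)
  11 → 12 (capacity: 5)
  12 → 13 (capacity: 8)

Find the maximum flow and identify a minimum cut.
Max flow = 8, Min cut edges: (12,13)

Maximum flow: 8
Minimum cut: (12,13)
Partition: S = [0, 1, 2, 3, 4, 5, 6, 7, 8, 9, 10, 11, 12], T = [13]

Max-flow min-cut theorem verified: both equal 8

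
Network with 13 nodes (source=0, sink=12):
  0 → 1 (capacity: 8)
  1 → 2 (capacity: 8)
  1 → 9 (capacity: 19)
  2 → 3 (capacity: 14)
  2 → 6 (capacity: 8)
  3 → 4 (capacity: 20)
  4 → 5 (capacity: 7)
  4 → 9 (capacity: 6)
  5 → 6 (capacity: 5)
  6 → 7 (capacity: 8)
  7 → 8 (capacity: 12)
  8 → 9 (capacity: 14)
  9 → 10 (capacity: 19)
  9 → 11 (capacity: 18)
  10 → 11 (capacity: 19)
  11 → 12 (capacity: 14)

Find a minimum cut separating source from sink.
Min cut value = 8, edges: (0,1)

Min cut value: 8
Partition: S = [0], T = [1, 2, 3, 4, 5, 6, 7, 8, 9, 10, 11, 12]
Cut edges: (0,1)

By max-flow min-cut theorem, max flow = min cut = 8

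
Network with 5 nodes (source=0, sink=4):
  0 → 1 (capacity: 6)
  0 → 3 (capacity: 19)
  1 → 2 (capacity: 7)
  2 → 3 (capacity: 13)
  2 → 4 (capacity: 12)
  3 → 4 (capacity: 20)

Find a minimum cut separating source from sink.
Min cut value = 25, edges: (0,1), (0,3)

Min cut value: 25
Partition: S = [0], T = [1, 2, 3, 4]
Cut edges: (0,1), (0,3)

By max-flow min-cut theorem, max flow = min cut = 25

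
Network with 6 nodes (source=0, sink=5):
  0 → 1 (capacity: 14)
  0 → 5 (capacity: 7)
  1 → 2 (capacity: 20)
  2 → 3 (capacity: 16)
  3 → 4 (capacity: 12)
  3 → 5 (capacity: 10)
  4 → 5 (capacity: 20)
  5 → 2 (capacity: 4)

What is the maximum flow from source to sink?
Maximum flow = 21

Max flow: 21

Flow assignment:
  0 → 1: 14/14
  0 → 5: 7/7
  1 → 2: 14/20
  2 → 3: 14/16
  3 → 4: 4/12
  3 → 5: 10/10
  4 → 5: 4/20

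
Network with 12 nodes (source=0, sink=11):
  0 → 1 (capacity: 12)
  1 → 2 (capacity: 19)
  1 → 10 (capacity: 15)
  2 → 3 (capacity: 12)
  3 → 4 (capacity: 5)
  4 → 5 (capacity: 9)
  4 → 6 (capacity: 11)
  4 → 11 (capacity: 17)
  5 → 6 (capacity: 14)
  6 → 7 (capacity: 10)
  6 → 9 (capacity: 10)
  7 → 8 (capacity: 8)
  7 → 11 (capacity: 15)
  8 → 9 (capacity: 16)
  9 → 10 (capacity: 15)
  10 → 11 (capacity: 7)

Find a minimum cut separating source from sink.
Min cut value = 12, edges: (3,4), (10,11)

Min cut value: 12
Partition: S = [0, 1, 2, 3, 8, 9, 10], T = [4, 5, 6, 7, 11]
Cut edges: (3,4), (10,11)

By max-flow min-cut theorem, max flow = min cut = 12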